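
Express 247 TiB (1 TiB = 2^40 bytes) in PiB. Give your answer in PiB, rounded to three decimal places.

0.241 PiB

247 TiB × 1,099,511,627,776 bytes/TiB = 271,579,372,060,672 bytes
1 PiB = 2^50 bytes = 1,125,899,906,842,624 bytes
271,579,372,060,672 / 1,125,899,906,842,624 = 0.241 PiB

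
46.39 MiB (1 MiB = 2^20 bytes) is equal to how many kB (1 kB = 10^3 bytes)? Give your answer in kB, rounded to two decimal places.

48,643.44 kB

46.39 MiB = 46.39 × 2^20 bytes = 48,643,440.64 bytes
1 kB = 1,000 bytes
48,643,440.64 / 1,000 = 48,643.44 kB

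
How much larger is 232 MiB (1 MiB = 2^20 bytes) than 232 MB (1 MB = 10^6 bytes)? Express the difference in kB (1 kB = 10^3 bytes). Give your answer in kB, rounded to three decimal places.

11,269.632 kB

232 MiB = 232 × 1,048,576 = 243,269,632 bytes
232 MB = 232 × 1,000,000 = 232,000,000 bytes
difference = 11,269,632 bytes
11,269,632 / 1,000 = 11,269.632 kB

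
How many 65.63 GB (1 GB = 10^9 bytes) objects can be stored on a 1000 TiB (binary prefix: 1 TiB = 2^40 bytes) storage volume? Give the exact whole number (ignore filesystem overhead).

Capacity: 1000 TiB = 1,099,511,627,776,000 bytes
Per item: 65.63 GB = 65,630,000,000 bytes
⌊1,099,511,627,776,000 / 65,630,000,000⌋ = 16,753

16,753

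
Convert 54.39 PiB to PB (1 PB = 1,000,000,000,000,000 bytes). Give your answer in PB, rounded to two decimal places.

61.24 PB

54.39 PiB × 1,125,899,906,842,624 bytes/PiB = 61,237,695,933,170,319.36 bytes
1 PB = 10^15 bytes = 1,000,000,000,000,000 bytes
61,237,695,933,170,319.36 / 1,000,000,000,000,000 = 61.24 PB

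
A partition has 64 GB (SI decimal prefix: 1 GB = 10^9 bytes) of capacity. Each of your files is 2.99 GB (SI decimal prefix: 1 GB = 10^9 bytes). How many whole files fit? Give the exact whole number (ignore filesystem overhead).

Capacity: 64 GB = 64,000,000,000 bytes
Per item: 2.99 GB = 2,990,000,000 bytes
⌊64,000,000,000 / 2,990,000,000⌋ = 21

21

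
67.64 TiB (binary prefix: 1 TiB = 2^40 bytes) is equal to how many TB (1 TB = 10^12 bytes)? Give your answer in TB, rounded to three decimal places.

74.371 TB

67.64 TiB = 67.64 × 2^40 bytes = 74,370,966,502,768.64 bytes
1 TB = 1,000,000,000,000 bytes
74,370,966,502,768.64 / 1,000,000,000,000 = 74.371 TB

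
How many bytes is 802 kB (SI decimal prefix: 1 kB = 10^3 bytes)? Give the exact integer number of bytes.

802,000 bytes

802 × 1,000 = 802,000 bytes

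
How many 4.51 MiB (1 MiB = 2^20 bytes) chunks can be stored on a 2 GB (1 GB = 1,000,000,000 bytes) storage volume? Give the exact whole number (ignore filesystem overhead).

Capacity: 2 GB = 2,000,000,000 bytes
Per item: 4.51 MiB = 4,729,077.76 bytes
⌊2,000,000,000 / 4,729,077.76⌋ = 422

422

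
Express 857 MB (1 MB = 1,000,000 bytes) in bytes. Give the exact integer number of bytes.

857,000,000 bytes

857 × 1,000,000 = 857,000,000 bytes  (1 MB = 10^6 bytes)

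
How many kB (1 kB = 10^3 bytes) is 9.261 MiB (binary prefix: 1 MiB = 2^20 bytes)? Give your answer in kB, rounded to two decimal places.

9,710.86 kB

9.261 MiB × 1,048,576 bytes/MiB = 9,710,862.336 bytes
1 kB = 1,000 bytes
9,710,862.336 / 1,000 = 9,710.86 kB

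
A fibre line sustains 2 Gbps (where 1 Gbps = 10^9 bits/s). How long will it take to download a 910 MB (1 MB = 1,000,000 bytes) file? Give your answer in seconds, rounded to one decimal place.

910 MB = 910,000,000 bytes = 7,280,000,000 bits
2 Gbps = 2,000,000,000 bits/s
time = 7,280,000,000 / 2,000,000,000 = 3.6 s

3.6 seconds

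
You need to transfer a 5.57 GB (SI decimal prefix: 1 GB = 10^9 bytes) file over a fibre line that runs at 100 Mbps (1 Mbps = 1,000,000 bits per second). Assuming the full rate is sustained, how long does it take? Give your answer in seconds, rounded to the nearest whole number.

5.57 GB = 5,570,000,000 bytes = 44,560,000,000 bits
100 Mbps = 100,000,000 bits/s
time = 44,560,000,000 / 100,000,000 = 446 s

446 seconds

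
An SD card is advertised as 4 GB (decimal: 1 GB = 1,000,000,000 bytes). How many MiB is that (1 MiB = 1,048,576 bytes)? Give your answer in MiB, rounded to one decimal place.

3,814.7 MiB

4 GB = 4 × 10^9 bytes = 4,000,000,000 bytes
1 MiB = 1,048,576 bytes
4,000,000,000 / 1,048,576 = 3,814.7 MiB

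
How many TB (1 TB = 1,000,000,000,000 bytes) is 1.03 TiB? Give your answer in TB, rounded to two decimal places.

1.03 TiB = 1.03 × 2^40 bytes = 1,132,496,976,609.28 bytes
1 TB = 1,000,000,000,000 bytes
1,132,496,976,609.28 / 1,000,000,000,000 = 1.13 TB

1.13 TB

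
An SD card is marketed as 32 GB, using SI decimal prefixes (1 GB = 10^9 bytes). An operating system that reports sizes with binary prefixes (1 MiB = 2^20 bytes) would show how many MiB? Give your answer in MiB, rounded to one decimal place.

30,517.6 MiB

32 GB = 32 × 10^9 bytes = 32,000,000,000 bytes
1 MiB = 1,048,576 bytes
32,000,000,000 / 1,048,576 = 30,517.6 MiB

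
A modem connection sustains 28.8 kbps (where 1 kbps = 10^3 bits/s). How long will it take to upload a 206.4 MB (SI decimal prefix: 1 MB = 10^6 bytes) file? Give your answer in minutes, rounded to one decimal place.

206.4 MB = 206,400,000 bytes = 1,651,200,000 bits
28.8 kbps = 28,800 bits/s
time = 1,651,200,000 / 28,800 = 57,333.33 s
57,333.33 s / 60 = 955.6 minutes

955.6 minutes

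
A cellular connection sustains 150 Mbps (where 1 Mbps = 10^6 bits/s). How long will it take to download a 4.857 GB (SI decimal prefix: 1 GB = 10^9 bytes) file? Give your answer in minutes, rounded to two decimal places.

4.32 minutes

4.857 GB = 4,857,000,000 bytes = 38,856,000,000 bits
150 Mbps = 150,000,000 bits/s
time = 38,856,000,000 / 150,000,000 = 259.040 s
259.040 s / 60 = 4.32 minutes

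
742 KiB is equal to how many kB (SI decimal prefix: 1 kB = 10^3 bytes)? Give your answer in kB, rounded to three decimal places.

759.808 kB

742 KiB × 1,024 bytes/KiB = 759,808 bytes
1 kB = 1,000 bytes
759,808 / 1,000 = 759.808 kB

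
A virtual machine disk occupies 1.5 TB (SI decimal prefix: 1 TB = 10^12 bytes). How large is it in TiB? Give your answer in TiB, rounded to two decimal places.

1.5 TB × 1,000,000,000,000 bytes/TB = 1,500,000,000,000 bytes
1 TiB = 1,099,511,627,776 bytes
1,500,000,000,000 / 1,099,511,627,776 = 1.36 TiB

1.36 TiB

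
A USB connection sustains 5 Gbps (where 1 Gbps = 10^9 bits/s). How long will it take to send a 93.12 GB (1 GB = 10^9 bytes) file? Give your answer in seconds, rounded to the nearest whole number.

149 seconds

93.12 GB = 93,120,000,000 bytes = 744,960,000,000 bits
5 Gbps = 5,000,000,000 bits/s
time = 744,960,000,000 / 5,000,000,000 = 149 s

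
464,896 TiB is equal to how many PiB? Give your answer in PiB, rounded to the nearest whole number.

464,896 TiB × 1,099,511,627,776 bytes/TiB = 511,158,557,706,551,296 bytes
1 PiB = 1,125,899,906,842,624 bytes
511,158,557,706,551,296 / 1,125,899,906,842,624 = 454 PiB

454 PiB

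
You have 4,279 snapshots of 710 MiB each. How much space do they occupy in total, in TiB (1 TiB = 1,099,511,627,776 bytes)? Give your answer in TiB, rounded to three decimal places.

Total = 4,279 × 710 MiB = 3,038,090 MiB
= 3,038,090 × 1,048,576 bytes = 3,185,668,259,840 bytes
1 TiB = 1,099,511,627,776 bytes
3,185,668,259,840 / 1,099,511,627,776 = 2.897 TiB

2.897 TiB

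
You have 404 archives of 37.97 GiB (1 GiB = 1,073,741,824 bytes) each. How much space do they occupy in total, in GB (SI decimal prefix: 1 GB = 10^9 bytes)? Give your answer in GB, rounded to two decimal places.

16,471.07 GB

Total = 404 × 37.97 GiB = 15339.88 GiB
= 15339.88 × 1,073,741,824 bytes = 16,471,070,731,141.12 bytes
1 GB = 1,000,000,000 bytes
16,471,070,731,141.12 / 1,000,000,000 = 16,471.07 GB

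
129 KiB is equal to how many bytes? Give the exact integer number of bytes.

129 × 1,024 = 132,096 bytes

132,096 bytes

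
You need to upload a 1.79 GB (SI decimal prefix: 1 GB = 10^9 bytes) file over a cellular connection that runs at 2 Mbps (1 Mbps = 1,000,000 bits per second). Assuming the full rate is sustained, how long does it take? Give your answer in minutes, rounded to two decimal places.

119.33 minutes

1.79 GB = 1,790,000,000 bytes = 14,320,000,000 bits
2 Mbps = 2,000,000 bits/s
time = 14,320,000,000 / 2,000,000 = 7,160.000 s
7,160.000 s / 60 = 119.33 minutes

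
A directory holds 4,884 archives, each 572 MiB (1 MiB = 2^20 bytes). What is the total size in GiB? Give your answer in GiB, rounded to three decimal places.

2,728.172 GiB

Total = 4,884 × 572 MiB = 2,793,648 MiB
= 2,793,648 × 1,048,576 bytes = 2,929,352,245,248 bytes
1 GiB = 1,073,741,824 bytes
2,929,352,245,248 / 1,073,741,824 = 2,728.172 GiB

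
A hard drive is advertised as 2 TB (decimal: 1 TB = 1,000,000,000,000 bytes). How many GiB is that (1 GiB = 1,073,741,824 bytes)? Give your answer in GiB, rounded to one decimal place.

1,862.6 GiB

2 TB × 1,000,000,000,000 bytes/TB = 2,000,000,000,000 bytes
1 GiB = 2^30 bytes = 1,073,741,824 bytes
2,000,000,000,000 / 1,073,741,824 = 1,862.6 GiB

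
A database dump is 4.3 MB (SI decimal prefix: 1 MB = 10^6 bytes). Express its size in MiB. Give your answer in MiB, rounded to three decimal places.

4.101 MiB

4.3 MB = 4.3 × 10^6 bytes = 4,300,000 bytes
1 MiB = 1,048,576 bytes
4,300,000 / 1,048,576 = 4.101 MiB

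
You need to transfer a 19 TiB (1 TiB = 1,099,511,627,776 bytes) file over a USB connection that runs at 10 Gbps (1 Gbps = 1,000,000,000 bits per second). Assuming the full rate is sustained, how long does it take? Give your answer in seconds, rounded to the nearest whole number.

16,713 seconds

19 TiB = 20,890,720,927,744 bytes = 167,125,767,421,952 bits
10 Gbps = 10,000,000,000 bits/s
time = 167,125,767,421,952 / 10,000,000,000 = 16,713 s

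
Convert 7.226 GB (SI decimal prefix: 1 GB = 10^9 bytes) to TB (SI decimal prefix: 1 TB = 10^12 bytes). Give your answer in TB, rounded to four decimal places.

7.226 GB = 7.226 × 10^9 bytes = 7,226,000,000 bytes
1 TB = 1,000,000,000,000 bytes
7,226,000,000 / 1,000,000,000,000 = 0.0072 TB

0.0072 TB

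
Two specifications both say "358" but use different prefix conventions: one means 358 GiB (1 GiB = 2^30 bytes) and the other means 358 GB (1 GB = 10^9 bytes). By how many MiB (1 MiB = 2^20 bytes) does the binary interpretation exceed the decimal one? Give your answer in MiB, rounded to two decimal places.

358 GiB = 358 × 1,073,741,824 = 384,399,572,992 bytes
358 GB = 358 × 1,000,000,000 = 358,000,000,000 bytes
difference = 26,399,572,992 bytes
26,399,572,992 / 1,048,576 = 25,176.59 MiB

25,176.59 MiB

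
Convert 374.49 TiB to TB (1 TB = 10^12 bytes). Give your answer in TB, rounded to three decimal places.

411.756 TB

374.49 TiB = 374.49 × 2^40 bytes = 411,756,109,485,834.24 bytes
1 TB = 10^12 bytes = 1,000,000,000,000 bytes
411,756,109,485,834.24 / 1,000,000,000,000 = 411.756 TB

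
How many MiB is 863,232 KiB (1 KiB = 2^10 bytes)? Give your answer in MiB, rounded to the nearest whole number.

843 MiB

863,232 KiB × 1,024 bytes/KiB = 883,949,568 bytes
1 MiB = 1,048,576 bytes
883,949,568 / 1,048,576 = 843 MiB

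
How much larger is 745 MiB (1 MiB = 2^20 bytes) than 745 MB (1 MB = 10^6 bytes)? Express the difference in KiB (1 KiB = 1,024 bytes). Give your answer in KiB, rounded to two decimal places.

745 MiB = 745 × 1,048,576 = 781,189,120 bytes
745 MB = 745 × 1,000,000 = 745,000,000 bytes
difference = 36,189,120 bytes
36,189,120 / 1,024 = 35,340.94 KiB

35,340.94 KiB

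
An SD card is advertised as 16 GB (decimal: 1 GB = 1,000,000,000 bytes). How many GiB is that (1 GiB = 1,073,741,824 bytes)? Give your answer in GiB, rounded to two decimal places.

16 GB = 16 × 10^9 bytes = 16,000,000,000 bytes
1 GiB = 2^30 bytes = 1,073,741,824 bytes
16,000,000,000 / 1,073,741,824 = 14.90 GiB

14.90 GiB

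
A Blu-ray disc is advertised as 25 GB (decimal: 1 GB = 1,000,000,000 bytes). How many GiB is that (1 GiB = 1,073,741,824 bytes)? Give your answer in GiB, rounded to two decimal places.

25 GB × 1,000,000,000 bytes/GB = 25,000,000,000 bytes
1 GiB = 2^30 bytes = 1,073,741,824 bytes
25,000,000,000 / 1,073,741,824 = 23.28 GiB

23.28 GiB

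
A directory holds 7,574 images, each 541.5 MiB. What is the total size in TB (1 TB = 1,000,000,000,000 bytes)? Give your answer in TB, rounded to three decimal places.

4.301 TB

Total = 7,574 × 541.5 MiB = 4,101,321 MiB
= 4,101,321 × 1,048,576 bytes = 4,300,546,768,896 bytes
1 TB = 1,000,000,000,000 bytes
4,300,546,768,896 / 1,000,000,000,000 = 4.301 TB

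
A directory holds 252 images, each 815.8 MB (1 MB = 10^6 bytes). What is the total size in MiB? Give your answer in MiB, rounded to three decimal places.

196,057.892 MiB

Total = 252 × 815.8 MB = 205581.6 MB
= 205581.6 × 1,000,000 bytes = 205,581,600,000 bytes
1 MiB = 1,048,576 bytes
205,581,600,000 / 1,048,576 = 196,057.892 MiB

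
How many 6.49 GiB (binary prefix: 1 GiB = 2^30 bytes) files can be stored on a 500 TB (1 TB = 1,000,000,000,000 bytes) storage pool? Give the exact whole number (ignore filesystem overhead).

Capacity: 500 TB = 500,000,000,000,000 bytes
Per item: 6.49 GiB = 6,968,584,437.76 bytes
⌊500,000,000,000,000 / 6,968,584,437.76⌋ = 71,750

71,750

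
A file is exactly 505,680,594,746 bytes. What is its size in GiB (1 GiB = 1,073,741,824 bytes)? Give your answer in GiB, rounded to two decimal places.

470.95 GiB

505,680,594,746 bytes given.
1 GiB = 1,073,741,824 bytes
505,680,594,746 / 1,073,741,824 = 470.95 GiB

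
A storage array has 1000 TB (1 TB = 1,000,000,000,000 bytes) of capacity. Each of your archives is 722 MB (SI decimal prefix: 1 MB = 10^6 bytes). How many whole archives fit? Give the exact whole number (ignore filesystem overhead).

1,385,041

Capacity: 1000 TB = 1,000,000,000,000,000 bytes
Per item: 722 MB = 722,000,000 bytes
⌊1,000,000,000,000,000 / 722,000,000⌋ = 1,385,041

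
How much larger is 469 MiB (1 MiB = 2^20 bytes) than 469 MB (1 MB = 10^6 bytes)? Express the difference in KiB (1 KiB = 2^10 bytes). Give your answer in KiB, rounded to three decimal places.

469 MiB = 469 × 1,048,576 = 491,782,144 bytes
469 MB = 469 × 1,000,000 = 469,000,000 bytes
difference = 22,782,144 bytes
22,782,144 / 1,024 = 22,248.188 KiB

22,248.188 KiB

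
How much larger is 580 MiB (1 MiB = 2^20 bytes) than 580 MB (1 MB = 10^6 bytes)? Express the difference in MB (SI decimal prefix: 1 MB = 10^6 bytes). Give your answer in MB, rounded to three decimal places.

28.174 MB

580 MiB = 580 × 1,048,576 = 608,174,080 bytes
580 MB = 580 × 1,000,000 = 580,000,000 bytes
difference = 28,174,080 bytes
28,174,080 / 1,000,000 = 28.174 MB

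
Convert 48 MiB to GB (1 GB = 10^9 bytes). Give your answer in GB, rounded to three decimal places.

48 MiB = 48 × 2^20 bytes = 50,331,648 bytes
1 GB = 10^9 bytes = 1,000,000,000 bytes
50,331,648 / 1,000,000,000 = 0.050 GB

0.050 GB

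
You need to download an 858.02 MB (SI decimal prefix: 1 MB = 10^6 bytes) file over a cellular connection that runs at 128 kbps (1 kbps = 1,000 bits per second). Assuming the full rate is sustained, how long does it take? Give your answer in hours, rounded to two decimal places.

858.02 MB = 858,020,000 bytes = 6,864,160,000 bits
128 kbps = 128,000 bits/s
time = 6,864,160,000 / 128,000 = 53,626.2500 s
53,626.2500 s / 3600 = 14.90 hours

14.90 hours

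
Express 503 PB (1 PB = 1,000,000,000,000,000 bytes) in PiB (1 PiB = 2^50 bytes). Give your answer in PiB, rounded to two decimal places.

503 PB = 503 × 10^15 bytes = 503,000,000,000,000,000 bytes
1 PiB = 1,125,899,906,842,624 bytes
503,000,000,000,000,000 / 1,125,899,906,842,624 = 446.75 PiB

446.75 PiB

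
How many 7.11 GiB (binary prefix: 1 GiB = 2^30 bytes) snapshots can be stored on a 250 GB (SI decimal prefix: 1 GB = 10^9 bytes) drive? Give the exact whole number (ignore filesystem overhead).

Capacity: 250 GB = 250,000,000,000 bytes
Per item: 7.11 GiB = 7,634,304,368.64 bytes
⌊250,000,000,000 / 7,634,304,368.64⌋ = 32

32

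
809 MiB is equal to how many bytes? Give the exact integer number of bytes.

848,297,984 bytes

809 × 1,048,576 = 848,297,984 bytes  (1 MiB = 2^20 bytes)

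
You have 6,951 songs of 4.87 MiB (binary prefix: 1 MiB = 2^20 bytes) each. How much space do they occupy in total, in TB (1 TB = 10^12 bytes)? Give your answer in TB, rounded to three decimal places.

0.035 TB

Total = 6,951 × 4.87 MiB = 33851.37 MiB
= 33851.37 × 1,048,576 bytes = 35,495,734,149.12 bytes
1 TB = 1,000,000,000,000 bytes
35,495,734,149.12 / 1,000,000,000,000 = 0.035 TB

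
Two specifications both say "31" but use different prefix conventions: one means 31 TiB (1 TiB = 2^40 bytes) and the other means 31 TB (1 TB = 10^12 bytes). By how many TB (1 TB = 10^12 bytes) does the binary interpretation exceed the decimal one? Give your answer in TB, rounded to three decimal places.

3.085 TB

31 TiB = 31 × 1,099,511,627,776 = 34,084,860,461,056 bytes
31 TB = 31 × 1,000,000,000,000 = 31,000,000,000,000 bytes
difference = 3,084,860,461,056 bytes
3,084,860,461,056 / 1,000,000,000,000 = 3.085 TB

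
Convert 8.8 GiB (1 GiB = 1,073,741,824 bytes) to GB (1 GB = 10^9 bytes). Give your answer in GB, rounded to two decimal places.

9.45 GB

8.8 GiB × 1,073,741,824 bytes/GiB = 9,448,928,051.2 bytes
1 GB = 1,000,000,000 bytes
9,448,928,051.2 / 1,000,000,000 = 9.45 GB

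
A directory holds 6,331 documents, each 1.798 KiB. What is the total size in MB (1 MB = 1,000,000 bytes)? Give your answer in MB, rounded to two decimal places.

Total = 6,331 × 1.798 KiB = 11383.138 KiB
= 11383.138 × 1,024 bytes = 11,656,333.312 bytes
1 MB = 1,000,000 bytes
11,656,333.312 / 1,000,000 = 11.66 MB

11.66 MB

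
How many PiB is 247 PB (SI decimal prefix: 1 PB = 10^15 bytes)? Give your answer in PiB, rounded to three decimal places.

219.380 PiB

247 PB = 247 × 10^15 bytes = 247,000,000,000,000,000 bytes
1 PiB = 2^50 bytes = 1,125,899,906,842,624 bytes
247,000,000,000,000,000 / 1,125,899,906,842,624 = 219.380 PiB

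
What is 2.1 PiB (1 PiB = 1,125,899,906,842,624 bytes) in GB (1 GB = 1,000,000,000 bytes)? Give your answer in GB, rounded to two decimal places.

2.1 PiB × 1,125,899,906,842,624 bytes/PiB = 2,364,389,804,369,510.4 bytes
1 GB = 10^9 bytes = 1,000,000,000 bytes
2,364,389,804,369,510.4 / 1,000,000,000 = 2,364,389.80 GB

2,364,389.80 GB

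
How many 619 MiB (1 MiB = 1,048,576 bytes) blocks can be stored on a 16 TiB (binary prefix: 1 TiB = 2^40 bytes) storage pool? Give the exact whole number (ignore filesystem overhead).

27,103

Capacity: 16 TiB = 17,592,186,044,416 bytes
Per item: 619 MiB = 649,068,544 bytes
⌊17,592,186,044,416 / 649,068,544⌋ = 27,103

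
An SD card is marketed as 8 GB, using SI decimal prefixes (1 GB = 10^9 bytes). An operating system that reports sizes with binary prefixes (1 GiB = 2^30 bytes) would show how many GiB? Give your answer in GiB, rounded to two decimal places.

7.45 GiB

8 GB = 8 × 10^9 bytes = 8,000,000,000 bytes
1 GiB = 1,073,741,824 bytes
8,000,000,000 / 1,073,741,824 = 7.45 GiB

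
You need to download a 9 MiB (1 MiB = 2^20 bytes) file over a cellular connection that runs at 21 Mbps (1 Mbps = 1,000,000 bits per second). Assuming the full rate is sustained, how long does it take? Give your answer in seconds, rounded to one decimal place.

9 MiB = 9,437,184 bytes = 75,497,472 bits
21 Mbps = 21,000,000 bits/s
time = 75,497,472 / 21,000,000 = 3.6 s

3.6 seconds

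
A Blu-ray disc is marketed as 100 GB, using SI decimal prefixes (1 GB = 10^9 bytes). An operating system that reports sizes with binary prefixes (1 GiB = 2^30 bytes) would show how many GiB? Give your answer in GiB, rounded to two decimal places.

100 GB = 100 × 10^9 bytes = 100,000,000,000 bytes
1 GiB = 1,073,741,824 bytes
100,000,000,000 / 1,073,741,824 = 93.13 GiB

93.13 GiB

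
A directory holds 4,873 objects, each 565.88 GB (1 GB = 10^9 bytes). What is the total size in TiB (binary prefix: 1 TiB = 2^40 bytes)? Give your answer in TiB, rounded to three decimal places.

Total = 4,873 × 565.88 GB = 2757533.24 GB
= 2757533.24 × 1,000,000,000 bytes = 2,757,533,240,000,000 bytes
1 TiB = 1,099,511,627,776 bytes
2,757,533,240,000,000 / 1,099,511,627,776 = 2,507.962 TiB

2,507.962 TiB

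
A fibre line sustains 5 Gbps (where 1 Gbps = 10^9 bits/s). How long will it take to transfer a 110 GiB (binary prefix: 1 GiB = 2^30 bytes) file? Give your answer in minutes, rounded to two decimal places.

3.15 minutes

110 GiB = 118,111,600,640 bytes = 944,892,805,120 bits
5 Gbps = 5,000,000,000 bits/s
time = 944,892,805,120 / 5,000,000,000 = 188.979 s
188.979 s / 60 = 3.15 minutes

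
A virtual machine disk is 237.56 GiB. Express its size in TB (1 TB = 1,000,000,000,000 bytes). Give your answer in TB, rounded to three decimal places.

237.56 GiB × 1,073,741,824 bytes/GiB = 255,078,107,709.44 bytes
1 TB = 1,000,000,000,000 bytes
255,078,107,709.44 / 1,000,000,000,000 = 0.255 TB

0.255 TB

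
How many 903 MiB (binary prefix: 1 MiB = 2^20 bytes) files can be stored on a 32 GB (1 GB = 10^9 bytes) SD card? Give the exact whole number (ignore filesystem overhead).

Capacity: 32 GB = 32,000,000,000 bytes
Per item: 903 MiB = 946,864,128 bytes
⌊32,000,000,000 / 946,864,128⌋ = 33

33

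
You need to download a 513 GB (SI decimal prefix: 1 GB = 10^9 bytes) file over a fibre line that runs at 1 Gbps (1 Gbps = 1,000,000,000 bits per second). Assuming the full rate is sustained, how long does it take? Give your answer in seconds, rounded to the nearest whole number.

4,104 seconds

513 GB = 513,000,000,000 bytes = 4,104,000,000,000 bits
1 Gbps = 1,000,000,000 bits/s
time = 4,104,000,000,000 / 1,000,000,000 = 4,104 s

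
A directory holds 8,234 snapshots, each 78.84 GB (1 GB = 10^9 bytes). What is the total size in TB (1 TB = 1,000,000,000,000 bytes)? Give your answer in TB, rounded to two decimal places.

649.17 TB

Total = 8,234 × 78.84 GB = 649168.56 GB
= 649168.56 × 1,000,000,000 bytes = 649,168,560,000,000 bytes
1 TB = 1,000,000,000,000 bytes
649,168,560,000,000 / 1,000,000,000,000 = 649.17 TB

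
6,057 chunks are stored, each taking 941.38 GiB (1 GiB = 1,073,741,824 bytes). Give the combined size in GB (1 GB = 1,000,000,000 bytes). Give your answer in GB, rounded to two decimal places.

6,122,410.02 GB

Total = 6,057 × 941.38 GiB = 5701938.66 GiB
= 5701938.66 × 1,073,741,824 bytes = 6,122,410,017,124,515.84 bytes
1 GB = 1,000,000,000 bytes
6,122,410,017,124,515.84 / 1,000,000,000 = 6,122,410.02 GB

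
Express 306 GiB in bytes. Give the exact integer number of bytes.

306 × 1,073,741,824 = 328,564,998,144 bytes  (1 GiB = 2^30 bytes)

328,564,998,144 bytes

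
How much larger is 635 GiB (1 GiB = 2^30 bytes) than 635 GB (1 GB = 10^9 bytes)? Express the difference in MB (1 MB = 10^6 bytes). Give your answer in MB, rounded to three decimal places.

46,826.058 MB

635 GiB = 635 × 1,073,741,824 = 681,826,058,240 bytes
635 GB = 635 × 1,000,000,000 = 635,000,000,000 bytes
difference = 46,826,058,240 bytes
46,826,058,240 / 1,000,000 = 46,826.058 MB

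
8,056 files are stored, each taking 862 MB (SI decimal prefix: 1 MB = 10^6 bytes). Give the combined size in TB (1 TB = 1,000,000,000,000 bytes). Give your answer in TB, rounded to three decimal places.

6.944 TB

Total = 8,056 × 862 MB = 6,944,272 MB
= 6,944,272 × 1,000,000 bytes = 6,944,272,000,000 bytes
1 TB = 1,000,000,000,000 bytes
6,944,272,000,000 / 1,000,000,000,000 = 6.944 TB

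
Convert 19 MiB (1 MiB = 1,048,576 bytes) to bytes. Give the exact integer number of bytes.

19,922,944 bytes

19 × 1,048,576 = 19,922,944 bytes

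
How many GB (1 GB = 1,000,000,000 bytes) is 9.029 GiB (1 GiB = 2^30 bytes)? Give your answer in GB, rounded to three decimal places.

9.029 GiB = 9.029 × 2^30 bytes = 9,694,814,928.896 bytes
1 GB = 1,000,000,000 bytes
9,694,814,928.896 / 1,000,000,000 = 9.695 GB

9.695 GB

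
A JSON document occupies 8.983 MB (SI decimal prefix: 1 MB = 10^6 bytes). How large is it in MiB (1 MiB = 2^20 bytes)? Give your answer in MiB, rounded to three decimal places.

8.567 MiB

8.983 MB × 1,000,000 bytes/MB = 8,983,000 bytes
1 MiB = 2^20 bytes = 1,048,576 bytes
8,983,000 / 1,048,576 = 8.567 MiB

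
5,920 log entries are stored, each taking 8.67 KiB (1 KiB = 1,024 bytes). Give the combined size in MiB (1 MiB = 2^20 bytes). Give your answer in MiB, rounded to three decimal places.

Total = 5,920 × 8.67 KiB = 51326.4 KiB
= 51326.4 × 1,024 bytes = 52,558,233.6 bytes
1 MiB = 1,048,576 bytes
52,558,233.6 / 1,048,576 = 50.123 MiB

50.123 MiB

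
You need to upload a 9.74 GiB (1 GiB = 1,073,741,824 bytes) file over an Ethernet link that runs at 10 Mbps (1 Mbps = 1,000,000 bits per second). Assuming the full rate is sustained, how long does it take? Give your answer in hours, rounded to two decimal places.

9.74 GiB = 10,458,245,365.76 bytes = 83,665,962,926.08 bits
10 Mbps = 10,000,000 bits/s
time = 83,665,962,926.08 / 10,000,000 = 8,366.5963 s
8,366.5963 s / 3600 = 2.32 hours

2.32 hours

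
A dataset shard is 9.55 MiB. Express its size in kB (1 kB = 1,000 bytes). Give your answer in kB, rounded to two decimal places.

9.55 MiB = 9.55 × 2^20 bytes = 10,013,900.8 bytes
1 kB = 10^3 bytes = 1,000 bytes
10,013,900.8 / 1,000 = 10,013.90 kB

10,013.90 kB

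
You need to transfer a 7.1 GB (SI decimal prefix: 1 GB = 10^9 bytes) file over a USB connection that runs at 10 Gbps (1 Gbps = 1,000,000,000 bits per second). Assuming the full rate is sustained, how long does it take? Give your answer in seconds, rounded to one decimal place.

7.1 GB = 7,100,000,000 bytes = 56,800,000,000 bits
10 Gbps = 10,000,000,000 bits/s
time = 56,800,000,000 / 10,000,000,000 = 5.7 s

5.7 seconds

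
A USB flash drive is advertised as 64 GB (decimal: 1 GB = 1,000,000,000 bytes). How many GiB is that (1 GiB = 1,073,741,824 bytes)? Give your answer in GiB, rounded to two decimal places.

64 GB × 1,000,000,000 bytes/GB = 64,000,000,000 bytes
1 GiB = 1,073,741,824 bytes
64,000,000,000 / 1,073,741,824 = 59.60 GiB

59.60 GiB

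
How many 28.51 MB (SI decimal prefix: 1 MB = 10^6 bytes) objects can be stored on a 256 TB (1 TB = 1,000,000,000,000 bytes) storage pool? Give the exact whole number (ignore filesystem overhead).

8,979,305

Capacity: 256 TB = 256,000,000,000,000 bytes
Per item: 28.51 MB = 28,510,000 bytes
⌊256,000,000,000,000 / 28,510,000⌋ = 8,979,305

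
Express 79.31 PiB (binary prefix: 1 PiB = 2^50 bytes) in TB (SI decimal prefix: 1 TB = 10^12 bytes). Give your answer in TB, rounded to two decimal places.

89,295.12 TB

79.31 PiB = 79.31 × 2^50 bytes = 89,295,121,611,688,509.44 bytes
1 TB = 10^12 bytes = 1,000,000,000,000 bytes
89,295,121,611,688,509.44 / 1,000,000,000,000 = 89,295.12 TB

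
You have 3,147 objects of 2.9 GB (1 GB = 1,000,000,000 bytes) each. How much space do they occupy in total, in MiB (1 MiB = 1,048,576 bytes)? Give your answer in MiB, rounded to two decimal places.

Total = 3,147 × 2.9 GB = 9126.3 GB
= 9126.3 × 1,000,000,000 bytes = 9,126,300,000,000 bytes
1 MiB = 1,048,576 bytes
9,126,300,000,000 / 1,048,576 = 8,703,517.91 MiB

8,703,517.91 MiB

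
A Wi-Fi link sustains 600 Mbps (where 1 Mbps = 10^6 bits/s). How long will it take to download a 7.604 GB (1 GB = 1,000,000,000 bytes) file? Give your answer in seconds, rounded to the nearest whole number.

7.604 GB = 7,604,000,000 bytes = 60,832,000,000 bits
600 Mbps = 600,000,000 bits/s
time = 60,832,000,000 / 600,000,000 = 101 s

101 seconds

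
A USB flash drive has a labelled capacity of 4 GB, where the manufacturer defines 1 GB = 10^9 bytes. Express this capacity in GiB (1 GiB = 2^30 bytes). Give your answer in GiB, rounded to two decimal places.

3.73 GiB

4 GB × 1,000,000,000 bytes/GB = 4,000,000,000 bytes
1 GiB = 2^30 bytes = 1,073,741,824 bytes
4,000,000,000 / 1,073,741,824 = 3.73 GiB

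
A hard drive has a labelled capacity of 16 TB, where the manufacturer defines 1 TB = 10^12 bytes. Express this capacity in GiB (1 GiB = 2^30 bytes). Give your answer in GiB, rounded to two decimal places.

14,901.16 GiB

16 TB × 1,000,000,000,000 bytes/TB = 16,000,000,000,000 bytes
1 GiB = 1,073,741,824 bytes
16,000,000,000,000 / 1,073,741,824 = 14,901.16 GiB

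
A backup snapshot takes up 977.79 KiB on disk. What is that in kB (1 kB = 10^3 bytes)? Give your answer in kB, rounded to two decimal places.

977.79 KiB = 977.79 × 2^10 bytes = 1,001,256.96 bytes
1 kB = 10^3 bytes = 1,000 bytes
1,001,256.96 / 1,000 = 1,001.26 kB

1,001.26 kB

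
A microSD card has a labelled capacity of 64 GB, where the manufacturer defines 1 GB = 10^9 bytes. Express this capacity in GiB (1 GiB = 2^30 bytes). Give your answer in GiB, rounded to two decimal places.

59.60 GiB

64 GB × 1,000,000,000 bytes/GB = 64,000,000,000 bytes
1 GiB = 1,073,741,824 bytes
64,000,000,000 / 1,073,741,824 = 59.60 GiB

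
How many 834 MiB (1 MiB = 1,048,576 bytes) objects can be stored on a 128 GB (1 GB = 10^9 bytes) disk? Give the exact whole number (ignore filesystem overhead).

146

Capacity: 128 GB = 128,000,000,000 bytes
Per item: 834 MiB = 874,512,384 bytes
⌊128,000,000,000 / 874,512,384⌋ = 146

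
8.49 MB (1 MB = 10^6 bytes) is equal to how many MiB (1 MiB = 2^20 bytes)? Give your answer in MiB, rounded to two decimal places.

8.10 MiB

8.49 MB = 8.49 × 10^6 bytes = 8,490,000 bytes
1 MiB = 1,048,576 bytes
8,490,000 / 1,048,576 = 8.10 MiB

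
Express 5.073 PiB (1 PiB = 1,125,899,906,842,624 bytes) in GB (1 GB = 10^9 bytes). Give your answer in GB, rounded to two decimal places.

5.073 PiB × 1,125,899,906,842,624 bytes/PiB = 5,711,690,227,412,631.552 bytes
1 GB = 1,000,000,000 bytes
5,711,690,227,412,631.552 / 1,000,000,000 = 5,711,690.23 GB

5,711,690.23 GB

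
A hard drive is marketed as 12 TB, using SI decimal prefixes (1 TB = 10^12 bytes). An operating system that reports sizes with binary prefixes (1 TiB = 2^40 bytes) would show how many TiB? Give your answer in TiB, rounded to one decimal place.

10.9 TiB

12 TB = 12 × 10^12 bytes = 12,000,000,000,000 bytes
1 TiB = 1,099,511,627,776 bytes
12,000,000,000,000 / 1,099,511,627,776 = 10.9 TiB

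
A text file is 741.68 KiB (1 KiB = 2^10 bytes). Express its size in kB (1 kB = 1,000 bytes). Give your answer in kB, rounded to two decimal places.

759.48 kB

741.68 KiB = 741.68 × 2^10 bytes = 759,480.32 bytes
1 kB = 10^3 bytes = 1,000 bytes
759,480.32 / 1,000 = 759.48 kB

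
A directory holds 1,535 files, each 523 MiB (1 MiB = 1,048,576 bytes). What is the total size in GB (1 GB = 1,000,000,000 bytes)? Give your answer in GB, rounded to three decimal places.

841.802 GB

Total = 1,535 × 523 MiB = 802,805 MiB
= 802,805 × 1,048,576 bytes = 841,802,055,680 bytes
1 GB = 1,000,000,000 bytes
841,802,055,680 / 1,000,000,000 = 841.802 GB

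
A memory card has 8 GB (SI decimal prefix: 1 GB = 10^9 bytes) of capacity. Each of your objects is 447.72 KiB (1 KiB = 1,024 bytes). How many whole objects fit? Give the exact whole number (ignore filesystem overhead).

17,449

Capacity: 8 GB = 8,000,000,000 bytes
Per item: 447.72 KiB = 458,465.28 bytes
⌊8,000,000,000 / 458,465.28⌋ = 17,449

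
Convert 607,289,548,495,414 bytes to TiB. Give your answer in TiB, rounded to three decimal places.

607,289,548,495,414 bytes given.
1 TiB = 2^40 bytes = 1,099,511,627,776 bytes
607,289,548,495,414 / 1,099,511,627,776 = 552.327 TiB

552.327 TiB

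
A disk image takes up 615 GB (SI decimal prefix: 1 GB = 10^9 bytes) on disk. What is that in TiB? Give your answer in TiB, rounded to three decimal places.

0.559 TiB

615 GB = 615 × 10^9 bytes = 615,000,000,000 bytes
1 TiB = 1,099,511,627,776 bytes
615,000,000,000 / 1,099,511,627,776 = 0.559 TiB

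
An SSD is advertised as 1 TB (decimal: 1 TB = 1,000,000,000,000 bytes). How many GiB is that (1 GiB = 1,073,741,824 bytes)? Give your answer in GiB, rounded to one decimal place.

1 TB = 1 × 10^12 bytes = 1,000,000,000,000 bytes
1 GiB = 1,073,741,824 bytes
1,000,000,000,000 / 1,073,741,824 = 931.3 GiB

931.3 GiB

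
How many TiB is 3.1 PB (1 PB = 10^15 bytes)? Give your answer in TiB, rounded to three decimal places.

2,819.434 TiB

3.1 PB = 3.1 × 10^15 bytes = 3,100,000,000,000,000 bytes
1 TiB = 2^40 bytes = 1,099,511,627,776 bytes
3,100,000,000,000,000 / 1,099,511,627,776 = 2,819.434 TiB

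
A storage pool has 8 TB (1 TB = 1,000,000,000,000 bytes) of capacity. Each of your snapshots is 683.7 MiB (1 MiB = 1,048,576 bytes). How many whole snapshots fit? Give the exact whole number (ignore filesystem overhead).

Capacity: 8 TB = 8,000,000,000,000 bytes
Per item: 683.7 MiB = 716,911,411.2 bytes
⌊8,000,000,000,000 / 716,911,411.2⌋ = 11,158

11,158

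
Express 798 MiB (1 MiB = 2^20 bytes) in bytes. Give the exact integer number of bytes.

836,763,648 bytes

798 × 1,048,576 = 836,763,648 bytes  (1 MiB = 2^20 bytes)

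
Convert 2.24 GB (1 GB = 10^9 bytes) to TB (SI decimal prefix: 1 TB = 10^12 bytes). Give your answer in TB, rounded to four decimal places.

0.0022 TB

2.24 GB = 2.24 × 10^9 bytes = 2,240,000,000 bytes
1 TB = 10^12 bytes = 1,000,000,000,000 bytes
2,240,000,000 / 1,000,000,000,000 = 0.0022 TB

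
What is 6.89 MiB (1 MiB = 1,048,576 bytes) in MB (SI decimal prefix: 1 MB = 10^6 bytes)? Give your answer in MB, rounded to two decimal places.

7.22 MB

6.89 MiB = 6.89 × 2^20 bytes = 7,224,688.64 bytes
1 MB = 10^6 bytes = 1,000,000 bytes
7,224,688.64 / 1,000,000 = 7.22 MB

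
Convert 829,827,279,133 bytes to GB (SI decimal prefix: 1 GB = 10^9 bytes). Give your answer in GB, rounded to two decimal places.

829.83 GB

829,827,279,133 bytes given.
1 GB = 1,000,000,000 bytes
829,827,279,133 / 1,000,000,000 = 829.83 GB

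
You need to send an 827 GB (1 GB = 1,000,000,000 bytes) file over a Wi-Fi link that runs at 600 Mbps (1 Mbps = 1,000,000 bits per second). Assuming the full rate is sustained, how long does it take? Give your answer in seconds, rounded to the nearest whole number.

827 GB = 827,000,000,000 bytes = 6,616,000,000,000 bits
600 Mbps = 600,000,000 bits/s
time = 6,616,000,000,000 / 600,000,000 = 11,027 s

11,027 seconds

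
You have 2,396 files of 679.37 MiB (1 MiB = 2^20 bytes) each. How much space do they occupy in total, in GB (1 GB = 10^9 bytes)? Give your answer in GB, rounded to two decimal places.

Total = 2,396 × 679.37 MiB = 1627770.52 MiB
= 1627770.52 × 1,048,576 bytes = 1,706,841,100,779.52 bytes
1 GB = 1,000,000,000 bytes
1,706,841,100,779.52 / 1,000,000,000 = 1,706.84 GB

1,706.84 GB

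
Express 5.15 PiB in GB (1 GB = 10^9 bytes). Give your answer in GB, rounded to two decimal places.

5.15 PiB × 1,125,899,906,842,624 bytes/PiB = 5,798,384,520,239,513.6 bytes
1 GB = 10^9 bytes = 1,000,000,000 bytes
5,798,384,520,239,513.6 / 1,000,000,000 = 5,798,384.52 GB

5,798,384.52 GB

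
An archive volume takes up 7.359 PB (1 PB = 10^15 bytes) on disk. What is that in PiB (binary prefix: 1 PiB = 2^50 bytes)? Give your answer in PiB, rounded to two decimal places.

7.359 PB = 7.359 × 10^15 bytes = 7,359,000,000,000,000 bytes
1 PiB = 2^50 bytes = 1,125,899,906,842,624 bytes
7,359,000,000,000,000 / 1,125,899,906,842,624 = 6.54 PiB

6.54 PiB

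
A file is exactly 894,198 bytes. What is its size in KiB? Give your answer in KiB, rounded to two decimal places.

873.24 KiB

894,198 bytes given.
1 KiB = 1,024 bytes
894,198 / 1,024 = 873.24 KiB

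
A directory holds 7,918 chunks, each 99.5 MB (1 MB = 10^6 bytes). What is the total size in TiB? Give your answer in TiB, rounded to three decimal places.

0.717 TiB

Total = 7,918 × 99.5 MB = 787,841 MB
= 787,841 × 1,000,000 bytes = 787,841,000,000 bytes
1 TiB = 1,099,511,627,776 bytes
787,841,000,000 / 1,099,511,627,776 = 0.717 TiB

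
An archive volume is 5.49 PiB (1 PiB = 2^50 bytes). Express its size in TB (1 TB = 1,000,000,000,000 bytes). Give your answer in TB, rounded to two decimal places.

5.49 PiB = 5.49 × 2^50 bytes = 6,181,190,488,566,005.76 bytes
1 TB = 1,000,000,000,000 bytes
6,181,190,488,566,005.76 / 1,000,000,000,000 = 6,181.19 TB

6,181.19 TB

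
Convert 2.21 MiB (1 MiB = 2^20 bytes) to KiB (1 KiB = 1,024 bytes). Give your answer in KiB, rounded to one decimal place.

2,263.0 KiB

2.21 MiB × 1,048,576 bytes/MiB = 2,317,352.96 bytes
1 KiB = 1,024 bytes
2,317,352.96 / 1,024 = 2,263.0 KiB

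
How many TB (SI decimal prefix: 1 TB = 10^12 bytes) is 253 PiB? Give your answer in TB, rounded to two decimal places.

284,852.68 TB

253 PiB × 1,125,899,906,842,624 bytes/PiB = 284,852,676,431,183,872 bytes
1 TB = 10^12 bytes = 1,000,000,000,000 bytes
284,852,676,431,183,872 / 1,000,000,000,000 = 284,852.68 TB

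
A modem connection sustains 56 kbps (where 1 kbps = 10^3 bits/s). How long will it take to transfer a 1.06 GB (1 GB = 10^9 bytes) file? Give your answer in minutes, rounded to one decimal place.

1.06 GB = 1,060,000,000 bytes = 8,480,000,000 bits
56 kbps = 56,000 bits/s
time = 8,480,000,000 / 56,000 = 151,428.57 s
151,428.57 s / 60 = 2,523.8 minutes

2,523.8 minutes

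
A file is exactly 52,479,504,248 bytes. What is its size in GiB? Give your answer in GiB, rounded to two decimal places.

52,479,504,248 bytes given.
1 GiB = 2^30 bytes = 1,073,741,824 bytes
52,479,504,248 / 1,073,741,824 = 48.88 GiB

48.88 GiB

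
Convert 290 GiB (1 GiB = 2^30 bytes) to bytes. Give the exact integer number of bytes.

311,385,128,960 bytes

290 × 1,073,741,824 = 311,385,128,960 bytes  (1 GiB = 2^30 bytes)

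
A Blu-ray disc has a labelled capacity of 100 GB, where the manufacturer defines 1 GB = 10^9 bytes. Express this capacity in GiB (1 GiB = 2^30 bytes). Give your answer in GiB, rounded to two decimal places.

93.13 GiB

100 GB = 100 × 10^9 bytes = 100,000,000,000 bytes
1 GiB = 2^30 bytes = 1,073,741,824 bytes
100,000,000,000 / 1,073,741,824 = 93.13 GiB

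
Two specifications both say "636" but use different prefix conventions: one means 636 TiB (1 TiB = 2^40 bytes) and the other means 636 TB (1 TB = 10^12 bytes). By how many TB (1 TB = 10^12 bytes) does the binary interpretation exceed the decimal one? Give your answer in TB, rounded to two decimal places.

636 TiB = 636 × 1,099,511,627,776 = 699,289,395,265,536 bytes
636 TB = 636 × 1,000,000,000,000 = 636,000,000,000,000 bytes
difference = 63,289,395,265,536 bytes
63,289,395,265,536 / 1,000,000,000,000 = 63.29 TB

63.29 TB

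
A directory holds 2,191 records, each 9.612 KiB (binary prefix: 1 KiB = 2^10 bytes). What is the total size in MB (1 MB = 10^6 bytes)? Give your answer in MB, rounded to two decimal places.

21.57 MB

Total = 2,191 × 9.612 KiB = 21059.892 KiB
= 21059.892 × 1,024 bytes = 21,565,329.408 bytes
1 MB = 1,000,000 bytes
21,565,329.408 / 1,000,000 = 21.57 MB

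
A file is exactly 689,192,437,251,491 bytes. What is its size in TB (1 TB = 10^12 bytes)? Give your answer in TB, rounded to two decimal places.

689.19 TB

689,192,437,251,491 bytes given.
1 TB = 1,000,000,000,000 bytes
689,192,437,251,491 / 1,000,000,000,000 = 689.19 TB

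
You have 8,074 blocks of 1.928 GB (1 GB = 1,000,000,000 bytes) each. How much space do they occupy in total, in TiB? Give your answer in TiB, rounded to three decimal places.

14.158 TiB

Total = 8,074 × 1.928 GB = 15566.672 GB
= 15566.672 × 1,000,000,000 bytes = 15,566,672,000,000 bytes
1 TiB = 1,099,511,627,776 bytes
15,566,672,000,000 / 1,099,511,627,776 = 14.158 TiB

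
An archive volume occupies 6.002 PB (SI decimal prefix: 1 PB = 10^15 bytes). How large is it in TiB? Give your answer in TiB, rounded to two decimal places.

5,458.79 TiB

6.002 PB = 6.002 × 10^15 bytes = 6,002,000,000,000,000 bytes
1 TiB = 1,099,511,627,776 bytes
6,002,000,000,000,000 / 1,099,511,627,776 = 5,458.79 TiB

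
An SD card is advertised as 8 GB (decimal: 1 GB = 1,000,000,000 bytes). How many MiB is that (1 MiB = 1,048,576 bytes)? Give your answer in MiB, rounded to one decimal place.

7,629.4 MiB

8 GB × 1,000,000,000 bytes/GB = 8,000,000,000 bytes
1 MiB = 2^20 bytes = 1,048,576 bytes
8,000,000,000 / 1,048,576 = 7,629.4 MiB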